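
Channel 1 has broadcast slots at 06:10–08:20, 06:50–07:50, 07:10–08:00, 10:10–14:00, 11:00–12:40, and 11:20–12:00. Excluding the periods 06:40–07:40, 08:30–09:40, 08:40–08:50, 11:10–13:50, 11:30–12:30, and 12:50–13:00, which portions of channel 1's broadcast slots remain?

First set merges to 06:10-08:20, 10:10-14:00.
Second set merges to 06:40-07:40, 08:30-09:40, 11:10-13:50.
06:10-08:20 \ B = 06:10-06:40, 07:40-08:20.
10:10-14:00 \ B = 10:10-11:10, 13:50-14:00.

06:10-06:40, 07:40-08:20, 10:10-11:10, 13:50-14:00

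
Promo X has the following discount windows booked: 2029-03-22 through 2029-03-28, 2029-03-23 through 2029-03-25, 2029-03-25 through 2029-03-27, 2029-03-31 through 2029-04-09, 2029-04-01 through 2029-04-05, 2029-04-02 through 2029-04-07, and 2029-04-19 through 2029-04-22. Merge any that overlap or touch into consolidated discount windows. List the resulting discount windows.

2029-03-22 through 2029-03-28, 2029-03-31 through 2029-04-09, 2029-04-19 through 2029-04-22

2029-03-23 through 2029-03-25 overlaps/touches 2029-03-22 through 2029-03-28 → extend to 2029-03-22 through 2029-03-28.
2029-03-25 through 2029-03-27 overlaps/touches 2029-03-22 through 2029-03-28 → extend to 2029-03-22 through 2029-03-28.
2029-03-31 through 2029-04-09 is disjoint → start new block.
2029-04-01 through 2029-04-05 overlaps/touches 2029-03-31 through 2029-04-09 → extend to 2029-03-31 through 2029-04-09.
2029-04-02 through 2029-04-07 overlaps/touches 2029-03-31 through 2029-04-09 → extend to 2029-03-31 through 2029-04-09.
2029-04-19 through 2029-04-22 is disjoint → start new block.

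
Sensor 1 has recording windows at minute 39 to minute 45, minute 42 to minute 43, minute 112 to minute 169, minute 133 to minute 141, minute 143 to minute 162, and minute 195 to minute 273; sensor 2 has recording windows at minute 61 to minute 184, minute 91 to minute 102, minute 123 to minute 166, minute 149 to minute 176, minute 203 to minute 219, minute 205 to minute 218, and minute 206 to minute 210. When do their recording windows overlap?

minute 112 to minute 169, minute 203 to minute 219

Merge the first list: minute 39 to minute 45, minute 112 to minute 169, minute 195 to minute 273.
Merge the second list: minute 61 to minute 184, minute 203 to minute 219.
minute 39 to minute 45: no overlap with the second set.
minute 112 to minute 169 meets the second set on minute 112 to minute 169.
minute 195 to minute 273 meets the second set on minute 203 to minute 219.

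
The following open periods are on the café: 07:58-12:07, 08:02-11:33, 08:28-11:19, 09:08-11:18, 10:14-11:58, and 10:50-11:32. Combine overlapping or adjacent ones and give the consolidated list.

08:02–11:33 overlaps/touches 07:58–12:07 → extend to 07:58–12:07.
08:28–11:19 overlaps/touches 07:58–12:07 → extend to 07:58–12:07.
09:08–11:18 overlaps/touches 07:58–12:07 → extend to 07:58–12:07.
10:14–11:58 overlaps/touches 07:58–12:07 → extend to 07:58–12:07.
10:50–11:32 overlaps/touches 07:58–12:07 → extend to 07:58–12:07.

07:58–12:07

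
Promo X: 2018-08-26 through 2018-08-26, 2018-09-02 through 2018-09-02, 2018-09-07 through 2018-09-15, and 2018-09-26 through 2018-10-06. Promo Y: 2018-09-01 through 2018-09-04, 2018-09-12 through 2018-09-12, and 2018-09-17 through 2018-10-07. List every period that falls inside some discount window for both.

2018-08-26 through 2018-08-26: no overlap with the second set.
2018-09-02 through 2018-09-02 meets the second set on 2018-09-02 through 2018-09-02.
2018-09-07 through 2018-09-15 meets the second set on 2018-09-12 through 2018-09-12.
2018-09-26 through 2018-10-06 meets the second set on 2018-09-26 through 2018-10-06.

2018-09-02 through 2018-09-02, 2018-09-12 through 2018-09-12, 2018-09-26 through 2018-10-06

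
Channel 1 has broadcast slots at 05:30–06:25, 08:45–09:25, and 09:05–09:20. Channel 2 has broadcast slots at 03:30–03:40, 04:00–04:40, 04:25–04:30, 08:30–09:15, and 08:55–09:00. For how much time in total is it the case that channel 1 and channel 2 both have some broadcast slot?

30 min

First set merges to 05:30–06:25, 08:45–09:25.
Second set merges to 03:30–03:40, 04:00–04:40, 08:30–09:15.
A ∩ B = 08:45–09:15.
Total: 30 min.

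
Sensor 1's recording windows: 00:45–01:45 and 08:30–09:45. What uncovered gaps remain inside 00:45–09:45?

After merging, the occupied span is 00:45–01:45, 08:30–09:45.
Uncovered inside 00:45–09:45: 01:45–08:30.

01:45–08:30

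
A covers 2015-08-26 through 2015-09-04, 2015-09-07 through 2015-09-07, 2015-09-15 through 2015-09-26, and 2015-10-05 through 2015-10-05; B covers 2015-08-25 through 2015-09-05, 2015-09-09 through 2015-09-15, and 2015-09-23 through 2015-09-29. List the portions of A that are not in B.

2015-09-07 through 2015-09-07, 2015-09-16 through 2015-09-22, 2015-10-05 through 2015-10-05

2015-08-26 through 2015-09-04: entirely removed.
2015-09-07 through 2015-09-07: nothing removed.
2015-09-15 through 2015-09-26 \ B = 2015-09-16 through 2015-09-22.
2015-10-05 through 2015-10-05: nothing removed.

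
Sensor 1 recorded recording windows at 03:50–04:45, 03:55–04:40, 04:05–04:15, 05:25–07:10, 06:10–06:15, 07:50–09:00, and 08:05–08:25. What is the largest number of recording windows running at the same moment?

Sweep endpoints in order; track running count of active intervals.
Peak of 3 reached at 04:05.

3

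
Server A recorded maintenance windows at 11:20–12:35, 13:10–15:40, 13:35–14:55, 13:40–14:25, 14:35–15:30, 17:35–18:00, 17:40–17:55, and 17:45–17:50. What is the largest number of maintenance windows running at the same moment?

At 13:40, 3 of the intervals are simultaneously active.
No point has more.

3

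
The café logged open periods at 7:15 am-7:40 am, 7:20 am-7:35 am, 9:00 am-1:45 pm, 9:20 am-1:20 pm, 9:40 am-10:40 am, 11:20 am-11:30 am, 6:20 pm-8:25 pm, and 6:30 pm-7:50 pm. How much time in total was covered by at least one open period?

7 h 15 min

Merged: 7:15 am-7:40 am, 9:00 am-1:45 pm, 6:20 pm-8:25 pm.
Lengths: 25 min + 4 h 45 min + 2 h 5 min = 7 h 15 min.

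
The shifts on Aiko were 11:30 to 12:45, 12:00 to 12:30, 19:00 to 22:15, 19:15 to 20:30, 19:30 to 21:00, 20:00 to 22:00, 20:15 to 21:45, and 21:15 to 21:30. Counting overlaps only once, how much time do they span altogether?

Merged: 11:30–12:45, 19:00–22:15.
Lengths: 1 h 15 min + 3 h 15 min = 4 h 30 min.

4 h 30 min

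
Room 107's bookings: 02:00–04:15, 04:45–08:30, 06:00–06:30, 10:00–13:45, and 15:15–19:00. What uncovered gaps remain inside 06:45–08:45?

08:30-08:45

The merged coverage is 02:00-04:15, 04:45-08:30, 10:00-13:45, 15:15-19:00.
Gaps within 06:45-08:45: 08:30-08:45.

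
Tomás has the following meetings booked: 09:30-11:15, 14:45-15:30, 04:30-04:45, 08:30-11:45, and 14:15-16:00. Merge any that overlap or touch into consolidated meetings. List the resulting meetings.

04:30–04:45, 08:30–11:45, 14:15–16:00

Sort by start: 04:30–04:45, 08:30–11:45, 09:30–11:15, 14:15–16:00, 14:45–15:30.
08:30–11:45 is disjoint → start new block.
09:30–11:15 overlaps/touches 08:30–11:45 → extend to 08:30–11:45.
14:15–16:00 is disjoint → start new block.
14:45–15:30 overlaps/touches 14:15–16:00 → extend to 14:15–16:00.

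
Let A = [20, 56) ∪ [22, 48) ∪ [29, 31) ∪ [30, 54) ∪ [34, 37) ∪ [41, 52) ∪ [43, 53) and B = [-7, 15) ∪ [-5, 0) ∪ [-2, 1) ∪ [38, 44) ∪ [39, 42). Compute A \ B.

Merge the first list: [20, 56).
Merge the second list: [-7, 15), [38, 44).
[20, 56) with B removed leaves [20, 38), [44, 56).

[20, 38) ∪ [44, 56)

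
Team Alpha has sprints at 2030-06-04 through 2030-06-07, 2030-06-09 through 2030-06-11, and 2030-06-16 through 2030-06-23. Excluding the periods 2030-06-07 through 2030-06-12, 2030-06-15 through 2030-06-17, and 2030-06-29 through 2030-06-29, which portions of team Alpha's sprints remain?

2030-06-04 through 2030-06-07 with B removed leaves 2030-06-04 through 2030-06-06.
2030-06-09 through 2030-06-11 lies entirely inside B → drops out.
2030-06-16 through 2030-06-23 with B removed leaves 2030-06-18 through 2030-06-23.

2030-06-04 through 2030-06-06, 2030-06-18 through 2030-06-23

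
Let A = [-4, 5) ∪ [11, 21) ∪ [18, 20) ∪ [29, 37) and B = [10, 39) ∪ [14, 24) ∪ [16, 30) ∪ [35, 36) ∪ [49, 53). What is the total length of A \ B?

First set merges to [-4, 5), [11, 21), [29, 37).
Second set merges to [10, 39), [49, 53).
A \ B = [-4, 5).
Total: 9.

9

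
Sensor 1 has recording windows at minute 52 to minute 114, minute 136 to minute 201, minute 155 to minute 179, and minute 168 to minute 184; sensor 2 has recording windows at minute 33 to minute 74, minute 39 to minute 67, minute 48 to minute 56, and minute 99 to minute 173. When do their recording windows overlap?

minute 52 to minute 74, minute 99 to minute 114, minute 136 to minute 173

First set merges to minute 52 to minute 114, minute 136 to minute 201.
Second set merges to minute 33 to minute 74, minute 99 to minute 173.
minute 52 to minute 114 overlaps B on minute 52 to minute 74, minute 99 to minute 114.
minute 136 to minute 201 overlaps B on minute 136 to minute 173.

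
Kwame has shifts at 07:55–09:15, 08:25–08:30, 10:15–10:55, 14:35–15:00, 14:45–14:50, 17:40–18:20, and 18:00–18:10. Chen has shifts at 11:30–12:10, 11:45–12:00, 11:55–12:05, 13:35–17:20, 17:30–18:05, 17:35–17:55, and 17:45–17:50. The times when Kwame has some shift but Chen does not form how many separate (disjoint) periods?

A, merged: 07:55-09:15, 10:15-10:55, 14:35-15:00, 17:40-18:20.
B, merged: 11:30-12:10, 13:35-17:20, 17:30-18:05.
A \ B = 07:55-09:15, 10:15-10:55, 18:05-18:20.
That is 3 disjoint pieces.

3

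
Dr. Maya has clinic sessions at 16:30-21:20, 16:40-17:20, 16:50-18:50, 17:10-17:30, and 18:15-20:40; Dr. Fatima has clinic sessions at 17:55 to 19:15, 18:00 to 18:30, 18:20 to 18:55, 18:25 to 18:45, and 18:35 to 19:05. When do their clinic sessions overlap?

First set merges to 16:30-21:20.
Second set merges to 17:55-19:15.
16:30-21:20 meets the second set on 17:55-19:15.

17:55-19:15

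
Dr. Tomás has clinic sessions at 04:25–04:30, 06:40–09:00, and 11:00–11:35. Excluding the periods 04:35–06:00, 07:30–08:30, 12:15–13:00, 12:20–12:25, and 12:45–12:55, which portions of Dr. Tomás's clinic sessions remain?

Second set merges to 04:35-06:00, 07:30-08:30, 12:15-13:00.
04:25-04:30: nothing removed.
06:40-09:00 \ B = 06:40-07:30, 08:30-09:00.
11:00-11:35: nothing removed.

04:25-04:30, 06:40-07:30, 08:30-09:00, 11:00-11:35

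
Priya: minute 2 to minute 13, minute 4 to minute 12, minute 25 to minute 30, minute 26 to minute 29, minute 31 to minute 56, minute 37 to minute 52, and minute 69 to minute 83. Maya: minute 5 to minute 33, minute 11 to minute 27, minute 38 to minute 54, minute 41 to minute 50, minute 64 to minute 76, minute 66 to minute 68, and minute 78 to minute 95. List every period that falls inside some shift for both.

minute 5 to minute 13, minute 25 to minute 30, minute 31 to minute 33, minute 38 to minute 54, minute 69 to minute 76, minute 78 to minute 83

First set merges to minute 2 to minute 13, minute 25 to minute 30, minute 31 to minute 56, minute 69 to minute 83.
Second set merges to minute 5 to minute 33, minute 38 to minute 54, minute 64 to minute 76, minute 78 to minute 95.
minute 2 to minute 13 ∩ B → minute 5 to minute 13.
minute 25 to minute 30 ∩ B → minute 25 to minute 30.
minute 31 to minute 56 ∩ B → minute 31 to minute 33, minute 38 to minute 54.
minute 69 to minute 83 ∩ B → minute 69 to minute 76, minute 78 to minute 83.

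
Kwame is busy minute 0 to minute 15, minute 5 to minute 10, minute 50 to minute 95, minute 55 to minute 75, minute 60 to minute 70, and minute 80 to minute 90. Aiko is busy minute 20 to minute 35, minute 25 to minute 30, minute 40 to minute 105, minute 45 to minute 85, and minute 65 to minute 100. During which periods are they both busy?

Merge the first list: minute 0 to minute 15, minute 50 to minute 95.
Merge the second list: minute 20 to minute 35, minute 40 to minute 105.
minute 0 to minute 15 falls entirely outside B.
minute 50 to minute 95 overlaps B on minute 50 to minute 95.

minute 50 to minute 95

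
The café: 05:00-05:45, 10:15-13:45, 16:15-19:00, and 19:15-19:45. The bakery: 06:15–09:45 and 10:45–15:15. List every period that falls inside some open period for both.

10:45-13:45

05:00-05:45: no overlap with the second set.
10:15-13:45 meets the second set on 10:45-13:45.
16:15-19:00: no overlap with the second set.
19:15-19:45: no overlap with the second set.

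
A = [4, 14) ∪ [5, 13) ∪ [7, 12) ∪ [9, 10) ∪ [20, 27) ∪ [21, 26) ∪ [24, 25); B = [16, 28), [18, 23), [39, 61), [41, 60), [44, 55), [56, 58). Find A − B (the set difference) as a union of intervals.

A, merged: [4, 14), [20, 27).
B, merged: [16, 28), [39, 61).
[4, 14): no B overlap → unchanged.
[20, 27): fully covered by B → removed.

[4, 14)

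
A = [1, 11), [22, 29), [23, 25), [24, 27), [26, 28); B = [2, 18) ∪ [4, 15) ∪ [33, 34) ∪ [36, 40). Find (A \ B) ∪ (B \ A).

[1, 2) ∪ [11, 18) ∪ [22, 29) ∪ [33, 34) ∪ [36, 40)

Merge the first list: [1, 11), [22, 29).
Merge the second list: [2, 18), [33, 34), [36, 40).
A \ B = [1, 2), [22, 29).
B \ A = [11, 18), [33, 34), [36, 40).
Union of the two gives the symmetric difference.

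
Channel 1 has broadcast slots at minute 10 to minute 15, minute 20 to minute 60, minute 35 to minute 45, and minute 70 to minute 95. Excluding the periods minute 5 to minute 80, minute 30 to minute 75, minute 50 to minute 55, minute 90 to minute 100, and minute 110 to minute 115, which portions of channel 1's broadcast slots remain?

minute 80 to minute 90

A, merged: minute 10 to minute 15, minute 20 to minute 60, minute 70 to minute 95.
B, merged: minute 5 to minute 80, minute 90 to minute 100, minute 110 to minute 115.
minute 10 to minute 15: fully covered by B → removed.
minute 20 to minute 60: fully covered by B → removed.
minute 70 to minute 95 minus B → minute 80 to minute 90.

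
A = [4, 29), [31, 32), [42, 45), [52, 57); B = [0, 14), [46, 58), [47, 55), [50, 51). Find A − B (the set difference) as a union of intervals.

[14, 29) ∪ [31, 32) ∪ [42, 45)

B, merged: [0, 14), [46, 58).
[4, 29) minus B → [14, 29).
[31, 32): no B overlap → unchanged.
[42, 45): no B overlap → unchanged.
[52, 57): fully covered by B → removed.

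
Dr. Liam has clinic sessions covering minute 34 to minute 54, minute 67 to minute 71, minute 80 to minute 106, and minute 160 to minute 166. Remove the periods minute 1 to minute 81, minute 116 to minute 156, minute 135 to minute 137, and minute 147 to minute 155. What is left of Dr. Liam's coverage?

minute 81 to minute 106, minute 160 to minute 166

Second set merges to minute 1 to minute 81, minute 116 to minute 156.
minute 34 to minute 54 lies entirely inside B → drops out.
minute 67 to minute 71 lies entirely inside B → drops out.
minute 80 to minute 106 with B removed leaves minute 81 to minute 106.
minute 160 to minute 166 is untouched.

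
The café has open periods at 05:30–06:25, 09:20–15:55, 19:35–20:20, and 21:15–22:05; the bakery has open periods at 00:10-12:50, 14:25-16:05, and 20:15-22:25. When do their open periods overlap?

05:30-06:25, 09:20-12:50, 14:25-15:55, 20:15-20:20, 21:15-22:05

05:30-06:25 ∩ B → 05:30-06:25.
09:20-15:55 ∩ B → 09:20-12:50, 14:25-15:55.
19:35-20:20 ∩ B → 20:15-20:20.
21:15-22:05 ∩ B → 21:15-22:05.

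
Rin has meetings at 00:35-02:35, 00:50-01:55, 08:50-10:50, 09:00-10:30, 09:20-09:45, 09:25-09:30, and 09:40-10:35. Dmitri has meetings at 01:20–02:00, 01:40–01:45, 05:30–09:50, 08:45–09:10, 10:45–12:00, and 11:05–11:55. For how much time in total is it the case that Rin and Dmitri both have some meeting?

1 h 45 min

A, merged: 00:35-02:35, 08:50-10:50.
B, merged: 01:20-02:00, 05:30-09:50, 10:45-12:00.
A ∩ B = 01:20-02:00, 08:50-09:50, 10:45-10:50.
Total: 40 min + 1 h + 5 min = 1 h 45 min.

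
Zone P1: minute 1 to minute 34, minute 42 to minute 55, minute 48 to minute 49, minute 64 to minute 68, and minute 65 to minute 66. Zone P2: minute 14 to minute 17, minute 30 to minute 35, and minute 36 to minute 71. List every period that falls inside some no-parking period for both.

minute 14 to minute 17, minute 30 to minute 34, minute 42 to minute 55, minute 64 to minute 68

A, merged: minute 1 to minute 34, minute 42 to minute 55, minute 64 to minute 68.
minute 1 to minute 34 ∩ B → minute 14 to minute 17, minute 30 to minute 34.
minute 42 to minute 55 ∩ B → minute 42 to minute 55.
minute 64 to minute 68 ∩ B → minute 64 to minute 68.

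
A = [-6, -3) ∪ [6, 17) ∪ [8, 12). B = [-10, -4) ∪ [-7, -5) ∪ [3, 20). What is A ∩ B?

A, merged: [-6, -3), [6, 17).
B, merged: [-10, -4), [3, 20).
[-6, -3) overlaps B on [-6, -4).
[6, 17) overlaps B on [6, 17).

[-6, -4) ∪ [6, 17)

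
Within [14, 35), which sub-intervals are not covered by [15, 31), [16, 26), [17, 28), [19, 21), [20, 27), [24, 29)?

Covered (merged): [15, 31).
Uncovered inside [14, 35): [14, 15), [31, 35).

[14, 15) ∪ [31, 35)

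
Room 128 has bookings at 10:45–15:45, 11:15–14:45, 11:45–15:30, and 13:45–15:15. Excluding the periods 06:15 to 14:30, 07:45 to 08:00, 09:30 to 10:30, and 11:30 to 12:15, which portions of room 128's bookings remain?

Merge the first list: 10:45–15:45.
Merge the second list: 06:15–14:30.
10:45–15:45 \ B = 14:30–15:45.

14:30–15:45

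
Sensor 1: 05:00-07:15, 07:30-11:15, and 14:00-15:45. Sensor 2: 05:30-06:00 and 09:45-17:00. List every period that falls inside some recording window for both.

05:00–07:15 ∩ B → 05:30–06:00.
07:30–11:15 ∩ B → 09:45–11:15.
14:00–15:45 ∩ B → 14:00–15:45.

05:30–06:00, 09:45–11:15, 14:00–15:45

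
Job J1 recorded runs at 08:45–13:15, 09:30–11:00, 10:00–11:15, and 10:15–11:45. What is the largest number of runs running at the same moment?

4

At 10:15, 4 of the intervals are simultaneously active.
No point has more.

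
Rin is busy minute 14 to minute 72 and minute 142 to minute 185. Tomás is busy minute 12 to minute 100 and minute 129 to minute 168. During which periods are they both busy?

minute 14 to minute 72, minute 142 to minute 168

minute 14 to minute 72 overlaps B on minute 14 to minute 72.
minute 142 to minute 185 overlaps B on minute 142 to minute 168.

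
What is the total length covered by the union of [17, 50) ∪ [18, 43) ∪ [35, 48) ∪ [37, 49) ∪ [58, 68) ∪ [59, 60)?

Merged: [17, 50), [58, 68).
Lengths: 33 + 10 = 43.

43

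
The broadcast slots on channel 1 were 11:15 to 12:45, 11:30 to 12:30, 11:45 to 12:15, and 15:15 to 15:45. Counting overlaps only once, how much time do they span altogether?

Merged: 11:15–12:45, 15:15–15:45.
Lengths: 1 h 30 min + 30 min = 2 h.

2 h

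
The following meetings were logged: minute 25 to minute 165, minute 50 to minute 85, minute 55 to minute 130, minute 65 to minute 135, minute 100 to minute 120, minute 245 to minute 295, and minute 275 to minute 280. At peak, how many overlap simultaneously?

Sweep endpoints in order; track running count of active intervals.
Peak of 4 reached at minute 65.

4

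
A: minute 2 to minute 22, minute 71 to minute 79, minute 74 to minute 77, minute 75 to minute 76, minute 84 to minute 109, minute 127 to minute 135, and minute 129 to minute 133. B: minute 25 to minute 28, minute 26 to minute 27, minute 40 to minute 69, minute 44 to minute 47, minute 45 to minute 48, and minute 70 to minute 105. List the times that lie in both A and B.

minute 71 to minute 79, minute 84 to minute 105

Merge the first list: minute 2 to minute 22, minute 71 to minute 79, minute 84 to minute 109, minute 127 to minute 135.
Merge the second list: minute 25 to minute 28, minute 40 to minute 69, minute 70 to minute 105.
minute 2 to minute 22 falls entirely outside B.
minute 71 to minute 79 overlaps B on minute 71 to minute 79.
minute 84 to minute 109 overlaps B on minute 84 to minute 105.
minute 127 to minute 135 falls entirely outside B.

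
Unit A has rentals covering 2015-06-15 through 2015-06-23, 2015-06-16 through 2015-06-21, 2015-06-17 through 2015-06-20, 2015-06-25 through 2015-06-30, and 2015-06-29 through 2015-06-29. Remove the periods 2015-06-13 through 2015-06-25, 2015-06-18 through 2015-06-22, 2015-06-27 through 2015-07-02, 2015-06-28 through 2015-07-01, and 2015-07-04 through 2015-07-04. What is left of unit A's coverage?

Merge the first list: 2015-06-15 through 2015-06-23, 2015-06-25 through 2015-06-30.
Merge the second list: 2015-06-13 through 2015-06-25, 2015-06-27 through 2015-07-02, 2015-07-04 through 2015-07-04.
2015-06-15 through 2015-06-23: fully covered by B → removed.
2015-06-25 through 2015-06-30 minus B → 2015-06-26 through 2015-06-26.

2015-06-26 through 2015-06-26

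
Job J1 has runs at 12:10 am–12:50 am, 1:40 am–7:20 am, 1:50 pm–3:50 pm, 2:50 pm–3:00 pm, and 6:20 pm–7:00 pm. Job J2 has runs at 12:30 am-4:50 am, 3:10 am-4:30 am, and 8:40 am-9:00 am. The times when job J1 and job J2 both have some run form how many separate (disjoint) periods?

2

A, merged: 12:10 am–12:50 am, 1:40 am–7:20 am, 1:50 pm–3:50 pm, 6:20 pm–7:00 pm.
B, merged: 12:30 am–4:50 am, 8:40 am–9:00 am.
A ∩ B = 12:30 am–12:50 am, 1:40 am–4:50 am.
That is 2 disjoint pieces.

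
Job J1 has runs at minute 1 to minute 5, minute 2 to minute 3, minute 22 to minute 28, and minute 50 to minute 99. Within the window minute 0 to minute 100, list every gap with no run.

After merging, the occupied span is minute 1 to minute 5, minute 22 to minute 28, minute 50 to minute 99.
Gaps within minute 0 to minute 100: minute 0 to minute 1, minute 5 to minute 22, minute 28 to minute 50, minute 99 to minute 100.

minute 0 to minute 1, minute 5 to minute 22, minute 28 to minute 50, minute 99 to minute 100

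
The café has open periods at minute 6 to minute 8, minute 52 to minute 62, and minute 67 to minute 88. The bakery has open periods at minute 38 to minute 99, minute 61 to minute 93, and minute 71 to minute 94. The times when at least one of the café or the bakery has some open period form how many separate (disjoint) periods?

2

Merge the second list: minute 38 to minute 99.
A ∪ B = minute 6 to minute 8, minute 38 to minute 99.
That is 2 disjoint pieces.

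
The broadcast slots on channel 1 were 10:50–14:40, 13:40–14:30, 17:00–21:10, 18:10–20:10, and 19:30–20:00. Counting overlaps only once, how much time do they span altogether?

Merged: 10:50–14:40, 17:00–21:10.
Lengths: 3 h 50 min + 4 h 10 min = 8 h.

8 h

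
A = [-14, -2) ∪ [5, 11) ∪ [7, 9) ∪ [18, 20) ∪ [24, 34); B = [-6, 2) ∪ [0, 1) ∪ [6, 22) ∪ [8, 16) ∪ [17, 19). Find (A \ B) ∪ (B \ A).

First set merges to [-14, -2), [5, 11), [18, 20), [24, 34).
Second set merges to [-6, 2), [6, 22).
A but not B: [-14, -6), [5, 6), [24, 34).
B but not A: [-2, 2), [11, 18), [20, 22).
Combining gives A △ B.

[-14, -6) ∪ [-2, 2) ∪ [5, 6) ∪ [11, 18) ∪ [20, 22) ∪ [24, 34)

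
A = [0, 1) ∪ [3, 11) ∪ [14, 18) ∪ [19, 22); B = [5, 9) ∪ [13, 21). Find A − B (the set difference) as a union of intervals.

[0, 1) ∪ [3, 5) ∪ [9, 11) ∪ [21, 22)

[0, 1) is untouched.
[3, 11) with B removed leaves [3, 5), [9, 11).
[14, 18) lies entirely inside B → drops out.
[19, 22) with B removed leaves [21, 22).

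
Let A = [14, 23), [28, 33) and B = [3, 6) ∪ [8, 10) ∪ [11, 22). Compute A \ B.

[14, 23) \ B = [22, 23).
[28, 33): nothing removed.

[22, 23) ∪ [28, 33)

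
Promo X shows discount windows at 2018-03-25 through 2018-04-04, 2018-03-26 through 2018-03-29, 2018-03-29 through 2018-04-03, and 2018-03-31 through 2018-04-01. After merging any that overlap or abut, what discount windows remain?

2018-03-26 through 2018-03-29 overlaps/touches 2018-03-25 through 2018-04-04 → extend to 2018-03-25 through 2018-04-04.
2018-03-29 through 2018-04-03 overlaps/touches 2018-03-25 through 2018-04-04 → extend to 2018-03-25 through 2018-04-04.
2018-03-31 through 2018-04-01 overlaps/touches 2018-03-25 through 2018-04-04 → extend to 2018-03-25 through 2018-04-04.

2018-03-25 through 2018-04-04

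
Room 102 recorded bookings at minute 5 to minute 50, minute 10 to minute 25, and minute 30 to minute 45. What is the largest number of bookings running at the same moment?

2

Sweep endpoints in order; track running count of active intervals.
Peak of 2 reached at minute 10.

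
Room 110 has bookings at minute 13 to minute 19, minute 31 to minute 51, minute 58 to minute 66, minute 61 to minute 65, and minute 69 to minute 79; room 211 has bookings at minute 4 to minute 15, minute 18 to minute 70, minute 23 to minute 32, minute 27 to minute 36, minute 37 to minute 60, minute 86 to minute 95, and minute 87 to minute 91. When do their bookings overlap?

minute 13 to minute 15, minute 18 to minute 19, minute 31 to minute 51, minute 58 to minute 66, minute 69 to minute 70

Merge the first list: minute 13 to minute 19, minute 31 to minute 51, minute 58 to minute 66, minute 69 to minute 79.
Merge the second list: minute 4 to minute 15, minute 18 to minute 70, minute 86 to minute 95.
minute 13 to minute 19 ∩ B → minute 13 to minute 15, minute 18 to minute 19.
minute 31 to minute 51 ∩ B → minute 31 to minute 51.
minute 58 to minute 66 ∩ B → minute 58 to minute 66.
minute 69 to minute 79 ∩ B → minute 69 to minute 70.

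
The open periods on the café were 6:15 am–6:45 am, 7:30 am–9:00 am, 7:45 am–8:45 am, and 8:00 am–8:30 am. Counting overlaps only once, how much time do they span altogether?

2 h

Merged: 6:15 am–6:45 am, 7:30 am–9:00 am.
Lengths: 30 min + 1 h 30 min = 2 h.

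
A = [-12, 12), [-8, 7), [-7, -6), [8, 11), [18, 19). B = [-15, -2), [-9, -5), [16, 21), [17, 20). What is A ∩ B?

[-12, -2) ∪ [18, 19)

Merge the first list: [-12, 12), [18, 19).
Merge the second list: [-15, -2), [16, 21).
[-12, 12) overlaps B on [-12, -2).
[18, 19) overlaps B on [18, 19).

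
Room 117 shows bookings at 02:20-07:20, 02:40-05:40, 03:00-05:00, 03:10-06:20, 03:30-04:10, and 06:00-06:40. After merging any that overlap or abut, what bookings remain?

02:40–05:40 overlaps/touches 02:20–07:20 → extend to 02:20–07:20.
03:00–05:00 overlaps/touches 02:20–07:20 → extend to 02:20–07:20.
03:10–06:20 overlaps/touches 02:20–07:20 → extend to 02:20–07:20.
03:30–04:10 overlaps/touches 02:20–07:20 → extend to 02:20–07:20.
06:00–06:40 overlaps/touches 02:20–07:20 → extend to 02:20–07:20.

02:20–07:20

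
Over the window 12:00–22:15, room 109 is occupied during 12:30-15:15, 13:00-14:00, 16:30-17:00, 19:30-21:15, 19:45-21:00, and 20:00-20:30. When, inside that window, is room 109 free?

After merging, the occupied span is 12:30-15:15, 16:30-17:00, 19:30-21:15.
Complement within 12:00-22:15: 12:00-12:30, 15:15-16:30, 17:00-19:30, 21:15-22:15.

12:00-12:30, 15:15-16:30, 17:00-19:30, 21:15-22:15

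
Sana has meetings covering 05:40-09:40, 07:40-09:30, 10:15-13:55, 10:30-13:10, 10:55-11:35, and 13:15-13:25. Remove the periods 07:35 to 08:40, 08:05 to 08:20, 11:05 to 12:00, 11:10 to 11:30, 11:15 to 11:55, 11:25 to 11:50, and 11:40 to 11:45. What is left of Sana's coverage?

05:40-07:35, 08:40-09:40, 10:15-11:05, 12:00-13:55

First set merges to 05:40-09:40, 10:15-13:55.
Second set merges to 07:35-08:40, 11:05-12:00.
05:40-09:40 minus B → 05:40-07:35, 08:40-09:40.
10:15-13:55 minus B → 10:15-11:05, 12:00-13:55.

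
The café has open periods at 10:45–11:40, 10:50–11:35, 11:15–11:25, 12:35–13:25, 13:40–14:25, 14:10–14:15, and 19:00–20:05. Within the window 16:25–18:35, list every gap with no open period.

16:25–18:35

The merged coverage is 10:45–11:40, 12:35–13:25, 13:40–14:25, 19:00–20:05.
Complement within 16:25–18:35: 16:25–18:35.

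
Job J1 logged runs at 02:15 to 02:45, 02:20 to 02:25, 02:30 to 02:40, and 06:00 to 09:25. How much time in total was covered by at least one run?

Merged: 02:15–02:45, 06:00–09:25.
Lengths: 30 min + 3 h 25 min = 3 h 55 min.

3 h 55 min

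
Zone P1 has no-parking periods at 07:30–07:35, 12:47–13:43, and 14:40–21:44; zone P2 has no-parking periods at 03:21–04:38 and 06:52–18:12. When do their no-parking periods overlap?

07:30–07:35 ∩ B → 07:30–07:35.
12:47–13:43 ∩ B → 12:47–13:43.
14:40–21:44 ∩ B → 14:40–18:12.

07:30–07:35, 12:47–13:43, 14:40–18:12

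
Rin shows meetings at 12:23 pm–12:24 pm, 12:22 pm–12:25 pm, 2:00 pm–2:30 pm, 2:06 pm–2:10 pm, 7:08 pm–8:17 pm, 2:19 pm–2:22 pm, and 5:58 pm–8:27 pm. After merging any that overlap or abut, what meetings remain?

Sort by start: 12:22 pm–12:25 pm, 12:23 pm–12:24 pm, 2:00 pm–2:30 pm, 2:06 pm–2:10 pm, 2:19 pm–2:22 pm, 5:58 pm–8:27 pm, 7:08 pm–8:17 pm.
12:23 pm–12:24 pm overlaps/touches 12:22 pm–12:25 pm → extend to 12:22 pm–12:25 pm.
2:00 pm–2:30 pm is disjoint → start new block.
2:06 pm–2:10 pm overlaps/touches 2:00 pm–2:30 pm → extend to 2:00 pm–2:30 pm.
2:19 pm–2:22 pm overlaps/touches 2:00 pm–2:30 pm → extend to 2:00 pm–2:30 pm.
5:58 pm–8:27 pm is disjoint → start new block.
7:08 pm–8:17 pm overlaps/touches 5:58 pm–8:27 pm → extend to 5:58 pm–8:27 pm.

12:22 pm–12:25 pm, 2:00 pm–2:30 pm, 5:58 pm–8:27 pm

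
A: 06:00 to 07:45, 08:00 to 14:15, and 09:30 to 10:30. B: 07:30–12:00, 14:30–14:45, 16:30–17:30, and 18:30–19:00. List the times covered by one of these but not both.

A, merged: 06:00–07:45, 08:00–14:15.
A but not B: 06:00–07:30, 12:00–14:15.
B but not A: 07:45–08:00, 14:30–14:45, 16:30–17:30, 18:30–19:00.
Combining gives A △ B.

06:00–07:30, 07:45–08:00, 12:00–14:15, 14:30–14:45, 16:30–17:30, 18:30–19:00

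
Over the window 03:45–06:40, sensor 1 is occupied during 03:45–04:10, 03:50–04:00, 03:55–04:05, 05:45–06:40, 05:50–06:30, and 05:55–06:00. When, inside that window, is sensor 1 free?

04:10-05:45

Covered (merged): 03:45-04:10, 05:45-06:40.
Uncovered inside 03:45-06:40: 04:10-05:45.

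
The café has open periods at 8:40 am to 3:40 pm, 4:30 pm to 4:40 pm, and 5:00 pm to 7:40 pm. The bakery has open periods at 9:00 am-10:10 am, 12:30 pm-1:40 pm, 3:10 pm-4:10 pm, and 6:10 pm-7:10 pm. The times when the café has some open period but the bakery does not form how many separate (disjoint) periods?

6

A \ B = 8:40 am–9:00 am, 10:10 am–12:30 pm, 1:40 pm–3:10 pm, 4:30 pm–4:40 pm, 5:00 pm–6:10 pm, 7:10 pm–7:40 pm.
That is 6 disjoint pieces.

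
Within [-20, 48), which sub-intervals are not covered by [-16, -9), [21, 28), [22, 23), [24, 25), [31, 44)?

[-20, -16) ∪ [-9, 21) ∪ [28, 31) ∪ [44, 48)

After merging, the occupied span is [-16, -9), [21, 28), [31, 44).
Uncovered inside [-20, 48): [-20, -16), [-9, 21), [28, 31), [44, 48).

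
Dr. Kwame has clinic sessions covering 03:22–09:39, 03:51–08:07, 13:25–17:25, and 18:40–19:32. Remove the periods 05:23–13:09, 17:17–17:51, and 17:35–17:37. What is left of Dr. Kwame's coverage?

03:22–05:23, 13:25–17:17, 18:40–19:32

Merge the first list: 03:22–09:39, 13:25–17:25, 18:40–19:32.
Merge the second list: 05:23–13:09, 17:17–17:51.
03:22–09:39 with B removed leaves 03:22–05:23.
13:25–17:25 with B removed leaves 13:25–17:17.
18:40–19:32 is untouched.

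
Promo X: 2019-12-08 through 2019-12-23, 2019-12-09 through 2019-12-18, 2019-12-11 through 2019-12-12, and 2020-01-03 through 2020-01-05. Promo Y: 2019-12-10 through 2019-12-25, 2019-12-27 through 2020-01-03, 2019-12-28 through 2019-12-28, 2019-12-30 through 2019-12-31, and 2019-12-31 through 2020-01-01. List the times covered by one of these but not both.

2019-12-08 through 2019-12-09, 2019-12-24 through 2019-12-25, 2019-12-27 through 2020-01-02, 2020-01-04 through 2020-01-05

Merge the first list: 2019-12-08 through 2019-12-23, 2020-01-03 through 2020-01-05.
Merge the second list: 2019-12-10 through 2019-12-25, 2019-12-27 through 2020-01-03.
A but not B: 2019-12-08 through 2019-12-09, 2020-01-04 through 2020-01-05.
B but not A: 2019-12-24 through 2019-12-25, 2019-12-27 through 2020-01-02.
Combining gives A △ B.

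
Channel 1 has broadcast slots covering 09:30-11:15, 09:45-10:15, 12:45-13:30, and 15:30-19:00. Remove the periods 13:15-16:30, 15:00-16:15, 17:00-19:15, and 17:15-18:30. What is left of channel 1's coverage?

09:30-11:15, 12:45-13:15, 16:30-17:00

Merge the first list: 09:30-11:15, 12:45-13:30, 15:30-19:00.
Merge the second list: 13:15-16:30, 17:00-19:15.
09:30-11:15 is untouched.
12:45-13:30 with B removed leaves 12:45-13:15.
15:30-19:00 with B removed leaves 16:30-17:00.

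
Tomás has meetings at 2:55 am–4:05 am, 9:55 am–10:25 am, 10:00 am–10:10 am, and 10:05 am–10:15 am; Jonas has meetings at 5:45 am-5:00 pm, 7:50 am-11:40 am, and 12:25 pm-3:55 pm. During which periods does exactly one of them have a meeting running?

2:55 am–4:05 am, 5:45 am–9:55 am, 10:25 am–5:00 pm

A, merged: 2:55 am–4:05 am, 9:55 am–10:25 am.
B, merged: 5:45 am–5:00 pm.
A but not B: 2:55 am–4:05 am.
B but not A: 5:45 am–9:55 am, 10:25 am–5:00 pm.
Combining gives A △ B.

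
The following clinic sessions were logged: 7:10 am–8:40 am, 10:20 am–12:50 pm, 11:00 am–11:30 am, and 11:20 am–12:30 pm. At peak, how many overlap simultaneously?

3

Walk the sorted start/end points keeping a running depth.
The depth first hits 3 at 11:20 am.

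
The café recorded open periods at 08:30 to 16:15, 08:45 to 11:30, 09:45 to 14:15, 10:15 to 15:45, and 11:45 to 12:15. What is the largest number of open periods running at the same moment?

4

Walk the sorted start/end points keeping a running depth.
The depth first hits 4 at 10:15.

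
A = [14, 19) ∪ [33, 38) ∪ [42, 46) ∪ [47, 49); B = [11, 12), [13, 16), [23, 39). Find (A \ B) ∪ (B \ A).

[11, 12) ∪ [13, 14) ∪ [16, 19) ∪ [23, 33) ∪ [38, 39) ∪ [42, 46) ∪ [47, 49)

A \ B = [16, 19), [42, 46), [47, 49).
B \ A = [11, 12), [13, 14), [23, 33), [38, 39).
Union of the two gives the symmetric difference.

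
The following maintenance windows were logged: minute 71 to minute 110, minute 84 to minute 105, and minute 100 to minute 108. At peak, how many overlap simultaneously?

3

Walk the sorted start/end points keeping a running depth.
The depth first hits 3 at minute 100.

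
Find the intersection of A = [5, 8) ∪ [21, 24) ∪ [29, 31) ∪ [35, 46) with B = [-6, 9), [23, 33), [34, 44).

[5, 8) ∪ [23, 24) ∪ [29, 31) ∪ [35, 44)

[5, 8) overlaps B on [5, 8).
[21, 24) overlaps B on [23, 24).
[29, 31) overlaps B on [29, 31).
[35, 46) overlaps B on [35, 44).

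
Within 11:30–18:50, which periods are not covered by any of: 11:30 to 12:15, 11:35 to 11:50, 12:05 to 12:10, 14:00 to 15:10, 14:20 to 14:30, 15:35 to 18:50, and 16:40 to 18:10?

12:15-14:00, 15:10-15:35

The merged coverage is 11:30-12:15, 14:00-15:10, 15:35-18:50.
Gaps within 11:30-18:50: 12:15-14:00, 15:10-15:35.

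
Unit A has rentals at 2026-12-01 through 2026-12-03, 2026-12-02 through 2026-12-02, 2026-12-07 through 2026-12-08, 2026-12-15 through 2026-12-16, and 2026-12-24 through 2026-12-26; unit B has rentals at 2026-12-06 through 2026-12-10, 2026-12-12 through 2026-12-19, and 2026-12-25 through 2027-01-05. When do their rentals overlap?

2026-12-07 through 2026-12-08, 2026-12-15 through 2026-12-16, 2026-12-25 through 2026-12-26

First set merges to 2026-12-01 through 2026-12-03, 2026-12-07 through 2026-12-08, 2026-12-15 through 2026-12-16, 2026-12-24 through 2026-12-26.
2026-12-01 through 2026-12-03: no overlap with the second set.
2026-12-07 through 2026-12-08 meets the second set on 2026-12-07 through 2026-12-08.
2026-12-15 through 2026-12-16 meets the second set on 2026-12-15 through 2026-12-16.
2026-12-24 through 2026-12-26 meets the second set on 2026-12-25 through 2026-12-26.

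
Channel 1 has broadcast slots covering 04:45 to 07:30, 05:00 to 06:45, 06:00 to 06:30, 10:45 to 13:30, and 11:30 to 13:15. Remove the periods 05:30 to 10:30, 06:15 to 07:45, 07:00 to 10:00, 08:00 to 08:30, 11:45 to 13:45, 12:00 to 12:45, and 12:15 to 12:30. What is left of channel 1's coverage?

Merge the first list: 04:45-07:30, 10:45-13:30.
Merge the second list: 05:30-10:30, 11:45-13:45.
04:45-07:30 \ B = 04:45-05:30.
10:45-13:30 \ B = 10:45-11:45.

04:45-05:30, 10:45-11:45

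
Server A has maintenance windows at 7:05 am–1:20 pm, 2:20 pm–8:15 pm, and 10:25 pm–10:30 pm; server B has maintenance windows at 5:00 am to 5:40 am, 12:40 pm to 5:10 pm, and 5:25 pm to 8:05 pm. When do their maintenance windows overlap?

7:05 am–1:20 pm meets the second set on 12:40 pm–1:20 pm.
2:20 pm–8:15 pm meets the second set on 2:20 pm–5:10 pm, 5:25 pm–8:05 pm.
10:25 pm–10:30 pm: no overlap with the second set.

12:40 pm–1:20 pm, 2:20 pm–5:10 pm, 5:25 pm–8:05 pm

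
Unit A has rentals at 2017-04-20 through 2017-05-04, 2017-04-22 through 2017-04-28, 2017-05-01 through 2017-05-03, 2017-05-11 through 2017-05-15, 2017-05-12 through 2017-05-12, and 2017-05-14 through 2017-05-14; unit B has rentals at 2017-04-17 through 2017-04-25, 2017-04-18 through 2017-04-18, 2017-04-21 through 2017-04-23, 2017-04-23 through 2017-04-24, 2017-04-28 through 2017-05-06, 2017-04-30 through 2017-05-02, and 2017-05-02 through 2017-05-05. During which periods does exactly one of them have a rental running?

A, merged: 2017-04-20 through 2017-05-04, 2017-05-11 through 2017-05-15.
B, merged: 2017-04-17 through 2017-04-25, 2017-04-28 through 2017-05-06.
Only in the first: 2017-04-26 through 2017-04-27, 2017-05-11 through 2017-05-15.
Only in the second: 2017-04-17 through 2017-04-19, 2017-05-05 through 2017-05-06.
Together these are the periods covered by exactly one.

2017-04-17 through 2017-04-19, 2017-04-26 through 2017-04-27, 2017-05-05 through 2017-05-06, 2017-05-11 through 2017-05-15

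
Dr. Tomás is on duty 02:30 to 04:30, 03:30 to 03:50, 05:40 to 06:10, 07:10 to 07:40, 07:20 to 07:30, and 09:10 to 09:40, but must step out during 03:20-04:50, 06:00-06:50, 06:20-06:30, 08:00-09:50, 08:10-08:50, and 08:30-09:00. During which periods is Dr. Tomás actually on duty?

02:30-03:20, 05:40-06:00, 07:10-07:40

First set merges to 02:30-04:30, 05:40-06:10, 07:10-07:40, 09:10-09:40.
Second set merges to 03:20-04:50, 06:00-06:50, 08:00-09:50.
02:30-04:30 \ B = 02:30-03:20.
05:40-06:10 \ B = 05:40-06:00.
07:10-07:40: nothing removed.
09:10-09:40: entirely removed.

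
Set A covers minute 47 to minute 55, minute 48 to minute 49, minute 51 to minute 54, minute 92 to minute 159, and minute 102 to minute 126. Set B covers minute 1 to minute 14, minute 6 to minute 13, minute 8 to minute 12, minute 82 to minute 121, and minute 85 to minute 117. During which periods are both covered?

A, merged: minute 47 to minute 55, minute 92 to minute 159.
B, merged: minute 1 to minute 14, minute 82 to minute 121.
minute 47 to minute 55 falls entirely outside B.
minute 92 to minute 159 overlaps B on minute 92 to minute 121.

minute 92 to minute 121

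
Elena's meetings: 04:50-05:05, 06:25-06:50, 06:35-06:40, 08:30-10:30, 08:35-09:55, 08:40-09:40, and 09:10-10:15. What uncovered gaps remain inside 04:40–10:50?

04:40-04:50, 05:05-06:25, 06:50-08:30, 10:30-10:50

Covered (merged): 04:50-05:05, 06:25-06:50, 08:30-10:30.
Gaps within 04:40-10:50: 04:40-04:50, 05:05-06:25, 06:50-08:30, 10:30-10:50.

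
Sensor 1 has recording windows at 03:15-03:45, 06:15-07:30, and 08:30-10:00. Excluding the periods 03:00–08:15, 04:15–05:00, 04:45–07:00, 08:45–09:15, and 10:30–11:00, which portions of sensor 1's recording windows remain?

08:30-08:45, 09:15-10:00

B, merged: 03:00-08:15, 08:45-09:15, 10:30-11:00.
03:15-03:45 lies entirely inside B → drops out.
06:15-07:30 lies entirely inside B → drops out.
08:30-10:00 with B removed leaves 08:30-08:45, 09:15-10:00.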